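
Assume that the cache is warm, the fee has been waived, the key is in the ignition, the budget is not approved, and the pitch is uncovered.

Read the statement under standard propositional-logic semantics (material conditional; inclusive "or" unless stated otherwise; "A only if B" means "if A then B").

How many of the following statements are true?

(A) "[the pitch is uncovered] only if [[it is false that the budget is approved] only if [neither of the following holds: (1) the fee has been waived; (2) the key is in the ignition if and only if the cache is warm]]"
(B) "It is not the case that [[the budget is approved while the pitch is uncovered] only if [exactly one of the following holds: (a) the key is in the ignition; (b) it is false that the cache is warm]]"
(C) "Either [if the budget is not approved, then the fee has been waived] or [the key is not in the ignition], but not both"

1

Let U = "the pitch is covered" (F), S = "the budget is approved" (F), Q = "the fee has been waived" (T), R = "the key is in the ignition" (T), P = "the cache is warm" (T).

(A): Parsed as ¬U → (¬S → (Q ↓ (R ↔ P)))

¬U = ¬F = T
¬S = ¬F = T
R ↔ P = T ↔ T = T
Q ↓ (R ↔ P) = T ↓ T = F
¬S → (Q ↓ (R ↔ P)) = T → F = F
¬U → (¬S → (Q ↓ (R ↔ P))) = T → F = F
Thus (A) is false.

(B): Parsed as ¬((S ∧ ¬U) → (R ⊕ ¬P))

¬U = ¬F = T
S ∧ ¬U = F ∧ T = F
¬P = ¬T = F
R ⊕ ¬P = T ⊕ F = T
(S ∧ ¬U) → (R ⊕ ¬P) = F → T = T
¬((S ∧ ¬U) → (R ⊕ ¬P)) = ¬T = F
Hence (B) is false.

(C): This is (¬S → Q) ⊕ ¬R.

¬S = ¬F = T
¬S → Q = T → T = T
¬R = ¬T = F
(¬S → Q) ⊕ ¬R = T ⊕ F = T
Hence (C) is true.

1 of the 3 statements is true.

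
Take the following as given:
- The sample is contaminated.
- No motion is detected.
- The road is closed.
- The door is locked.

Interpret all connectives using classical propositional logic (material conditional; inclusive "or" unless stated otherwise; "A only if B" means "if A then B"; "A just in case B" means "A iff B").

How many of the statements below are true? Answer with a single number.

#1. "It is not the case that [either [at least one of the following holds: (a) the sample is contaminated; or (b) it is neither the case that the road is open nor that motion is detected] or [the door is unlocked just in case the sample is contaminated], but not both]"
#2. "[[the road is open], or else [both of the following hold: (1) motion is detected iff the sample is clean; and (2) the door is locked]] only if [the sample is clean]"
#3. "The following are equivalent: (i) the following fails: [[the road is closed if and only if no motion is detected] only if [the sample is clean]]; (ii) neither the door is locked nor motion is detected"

Let D = "the sample is contaminated" (T), N = "the road is closed" (T), U = "motion is detected" (F), Q = "the door is locked" (T).

#1: Parsed as ~((D | (~N nor U)) xor (~Q <-> D))

~N = ~T = F
~N nor U = F nor F = T
D | (~N nor U) = T | T = T
~Q = ~T = F
~Q <-> D = F <-> T = F
(D | (~N nor U)) xor (~Q <-> D) = T xor F = T
~((D | (~N nor U)) xor (~Q <-> D)) = ~T = F
Thus #1 is false.

#2: Formalization: (~N | ((U <-> ~D) & Q)) -> ~D

~N = ~T = F
~D = ~T = F
U <-> ~D = F <-> F = T
(U <-> ~D) & Q = T & T = T
~N | ((U <-> ~D) & Q) = F | T = T
~D = ~T = F
(~N | ((U <-> ~D) & Q)) -> ~D = T -> F = F
So #2 is false.

#3: Formalization: ~((N <-> ~U) -> ~D) <-> (Q nor U)

~U = ~F = T
N <-> ~U = T <-> T = T
~D = ~T = F
(N <-> ~U) -> ~D = T -> F = F
~((N <-> ~U) -> ~D) = ~F = T
Q nor U = T nor F = F
~((N <-> ~U) -> ~D) <-> (Q nor U) = T <-> F = F
Thus #3 is false.

True statements: 0 (none).

0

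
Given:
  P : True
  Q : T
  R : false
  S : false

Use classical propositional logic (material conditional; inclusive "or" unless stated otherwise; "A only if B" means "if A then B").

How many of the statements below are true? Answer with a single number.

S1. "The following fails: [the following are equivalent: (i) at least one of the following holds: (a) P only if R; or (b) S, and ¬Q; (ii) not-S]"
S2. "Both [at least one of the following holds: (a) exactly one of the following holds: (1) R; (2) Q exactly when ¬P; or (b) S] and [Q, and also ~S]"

S1: In symbols: ~(((P -> R) | (S & ~Q)) <-> ~S)

P -> R = T -> F = F
~Q = ~T = F
S & ~Q = F & F = F
(P -> R) | (S & ~Q) = F | F = F
~S = ~F = T
((P -> R) | (S & ~Q)) <-> ~S = F <-> T = F
~(((P -> R) | (S & ~Q)) <-> ~S) = ~F = T
Thus S1 is true.

S2: Formalization: ((R xor (Q <-> ~P)) | S) & (Q & ~S)

~P = ~T = F
Q <-> ~P = T <-> F = F
R xor (Q <-> ~P) = F xor F = F
(R xor (Q <-> ~P)) | S = F | F = F
~S = ~F = T
Q & ~S = T & T = T
((R xor (Q <-> ~P)) | S) & (Q & ~S) = F & T = F
Thus S2 is false.

True statements: 1 (S1).

1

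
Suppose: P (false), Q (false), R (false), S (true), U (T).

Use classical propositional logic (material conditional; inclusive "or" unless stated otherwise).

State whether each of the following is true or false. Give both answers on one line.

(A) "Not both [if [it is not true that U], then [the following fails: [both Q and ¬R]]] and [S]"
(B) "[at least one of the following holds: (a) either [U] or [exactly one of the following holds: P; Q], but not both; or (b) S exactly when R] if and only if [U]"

(A): This is (~U -> ~(Q & ~R)) nand S.

~U = ~T = F
~R = ~F = T
Q & ~R = F & T = F
~(Q & ~R) = ~F = T
~U -> ~(Q & ~R) = F -> T = T
(~U -> ~(Q & ~R)) nand S = T nand T = F
Thus (A) is false.

(B): Formalization: ((U xor (P xor Q)) | (S <-> R)) <-> U

P xor Q = F xor F = F
U xor (P xor Q) = T xor F = T
S <-> R = T <-> F = F
(U xor (P xor Q)) | (S <-> R) = T | F = T
((U xor (P xor Q)) | (S <-> R)) <-> U = T <-> T = T
Hence (B) is true.

(A) False / (B) True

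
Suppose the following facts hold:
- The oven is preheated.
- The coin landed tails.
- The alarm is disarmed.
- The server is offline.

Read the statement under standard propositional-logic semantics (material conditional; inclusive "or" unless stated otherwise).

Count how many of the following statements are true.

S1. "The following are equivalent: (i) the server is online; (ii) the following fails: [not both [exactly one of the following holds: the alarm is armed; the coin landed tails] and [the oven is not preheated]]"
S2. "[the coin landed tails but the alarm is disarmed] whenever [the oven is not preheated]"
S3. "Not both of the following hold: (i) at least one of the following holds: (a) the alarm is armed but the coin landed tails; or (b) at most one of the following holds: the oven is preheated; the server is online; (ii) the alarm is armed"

3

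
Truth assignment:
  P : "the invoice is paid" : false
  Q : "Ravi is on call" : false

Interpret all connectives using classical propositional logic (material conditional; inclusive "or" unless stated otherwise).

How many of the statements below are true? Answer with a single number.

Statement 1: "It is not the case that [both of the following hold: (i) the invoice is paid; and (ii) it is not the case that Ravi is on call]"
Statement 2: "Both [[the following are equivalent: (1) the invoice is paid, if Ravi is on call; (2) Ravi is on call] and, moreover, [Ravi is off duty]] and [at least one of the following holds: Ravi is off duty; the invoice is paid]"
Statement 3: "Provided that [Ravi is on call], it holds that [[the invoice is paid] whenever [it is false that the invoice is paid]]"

Statement 1: Parsed as ¬(P ∧ ¬Q)

¬Q = ¬F = T
P ∧ ¬Q = F ∧ T = F
¬(P ∧ ¬Q) = ¬F = T
Thus Statement 1 is true.

Statement 2: Parsed as (((Q → P) ↔ Q) ∧ ¬Q) ∧ (¬Q ∨ P)

Q → P = F → F = T
(Q → P) ↔ Q = T ↔ F = F
¬Q = ¬F = T
((Q → P) ↔ Q) ∧ ¬Q = F ∧ T = F
¬Q = ¬F = T
¬Q ∨ P = T ∨ F = T
(((Q → P) ↔ Q) ∧ ¬Q) ∧ (¬Q ∨ P) = F ∧ T = F
Hence Statement 2 is false.

Statement 3: In symbols: Q → (¬P → P)

¬P = ¬F = T
¬P → P = T → F = F
Q → (¬P → P) = F → F = T
Thus Statement 3 is true.

True statements: 2.

2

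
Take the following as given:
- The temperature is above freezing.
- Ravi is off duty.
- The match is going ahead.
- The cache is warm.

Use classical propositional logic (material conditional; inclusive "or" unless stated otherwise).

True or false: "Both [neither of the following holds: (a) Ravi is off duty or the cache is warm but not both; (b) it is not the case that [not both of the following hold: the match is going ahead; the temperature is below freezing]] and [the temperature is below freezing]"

Let Q = "Ravi is on call" (F), S = "the cache is warm" (T), R = "the match is cancelled" (F), P = "the temperature is below freezing" (F).
In symbols: ((¬Q ⊕ S) ↓ ¬(¬R ↑ P)) ∧ P

¬Q = ¬F = T
¬Q ⊕ S = T ⊕ T = F
¬R = ¬F = T
¬R ↑ P = T ↑ F = T
¬(¬R ↑ P) = ¬T = F
(¬Q ⊕ S) ↓ ¬(¬R ↑ P) = F ↓ F = T
((¬Q ⊕ S) ↓ ¬(¬R ↑ P)) ∧ P = T ∧ F = F

False.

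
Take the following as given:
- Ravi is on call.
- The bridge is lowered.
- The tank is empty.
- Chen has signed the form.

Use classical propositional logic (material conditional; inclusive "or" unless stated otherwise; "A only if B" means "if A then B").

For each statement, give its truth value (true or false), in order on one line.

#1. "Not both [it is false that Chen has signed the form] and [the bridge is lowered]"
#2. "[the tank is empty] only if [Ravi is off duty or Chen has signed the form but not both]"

#1 True / #2 True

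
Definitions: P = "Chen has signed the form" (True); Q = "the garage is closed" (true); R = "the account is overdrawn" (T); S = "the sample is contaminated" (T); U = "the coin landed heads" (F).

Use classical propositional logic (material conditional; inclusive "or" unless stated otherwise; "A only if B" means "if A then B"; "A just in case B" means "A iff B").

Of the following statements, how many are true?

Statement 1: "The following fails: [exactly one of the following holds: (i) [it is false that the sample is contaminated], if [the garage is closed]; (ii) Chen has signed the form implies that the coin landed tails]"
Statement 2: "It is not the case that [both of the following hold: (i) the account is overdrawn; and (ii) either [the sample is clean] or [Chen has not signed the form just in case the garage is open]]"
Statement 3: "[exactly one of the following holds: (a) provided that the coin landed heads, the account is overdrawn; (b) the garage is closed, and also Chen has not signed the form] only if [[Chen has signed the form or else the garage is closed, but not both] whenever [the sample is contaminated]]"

0

Statement 1: In symbols: ~((Q -> ~S) xor (P -> ~U))

~S = ~T = F
Q -> ~S = T -> F = F
~U = ~F = T
P -> ~U = T -> T = T
(Q -> ~S) xor (P -> ~U) = F xor T = T
~((Q -> ~S) xor (P -> ~U)) = ~T = F
Hence Statement 1 is false.

Statement 2: This is ~(R & (~S | (~P <-> ~Q))).

~S = ~T = F
~P = ~T = F
~Q = ~T = F
~P <-> ~Q = F <-> F = T
~S | (~P <-> ~Q) = F | T = T
R & (~S | (~P <-> ~Q)) = T & T = T
~(R & (~S | (~P <-> ~Q))) = ~T = F
So Statement 2 is false.

Statement 3: Parsed as ((U -> R) xor (Q & ~P)) -> (S -> (P xor Q))

U -> R = F -> T = T
~P = ~T = F
Q & ~P = T & F = F
(U -> R) xor (Q & ~P) = T xor F = T
P xor Q = T xor T = F
S -> (P xor Q) = T -> F = F
((U -> R) xor (Q & ~P)) -> (S -> (P xor Q)) = T -> F = F
Thus Statement 3 is false.

Count: 0.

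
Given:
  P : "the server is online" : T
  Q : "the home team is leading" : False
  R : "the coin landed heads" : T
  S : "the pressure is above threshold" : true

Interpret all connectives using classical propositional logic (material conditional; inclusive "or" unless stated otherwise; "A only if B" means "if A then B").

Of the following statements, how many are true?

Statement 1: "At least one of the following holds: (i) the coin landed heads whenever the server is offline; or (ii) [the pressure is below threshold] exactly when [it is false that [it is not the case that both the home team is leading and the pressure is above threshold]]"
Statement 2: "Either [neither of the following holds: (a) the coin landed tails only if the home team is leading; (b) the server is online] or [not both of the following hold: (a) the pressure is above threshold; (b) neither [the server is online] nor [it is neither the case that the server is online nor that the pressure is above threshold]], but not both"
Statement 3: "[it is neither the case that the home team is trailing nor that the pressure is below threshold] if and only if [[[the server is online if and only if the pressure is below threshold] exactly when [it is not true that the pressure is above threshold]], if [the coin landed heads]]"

2

Statement 1: In symbols: (not P -> R) or (not S iff not (Q nand S))

not P = not True = False
not P -> R = False -> True = True
not S = not True = False
Q nand S = False nand True = True
not (Q nand S) = not True = False
not S iff not (Q nand S) = False iff False = True
(not P -> R) or (not S iff not (Q nand S)) = True or True = True
Thus Statement 1 is true.

Statement 2: Parsed as ((not R -> Q) nor P) xor (S nand (P nor (P nor S)))

not R = not True = False
not R -> Q = False -> False = True
(not R -> Q) nor P = True nor True = False
P nor S = True nor True = False
P nor (P nor S) = True nor False = False
S nand (P nor (P nor S)) = True nand False = True
((not R -> Q) nor P) xor (S nand (P nor (P nor S))) = False xor True = True
Thus Statement 2 is true.

Statement 3: This is (not Q nor not S) iff (R -> ((P iff not S) iff not S)).

not Q = not False = True
not S = not True = False
not Q nor not S = True nor False = False
not S = not True = False
P iff not S = True iff False = False
not S = not True = False
(P iff not S) iff not S = False iff False = True
R -> ((P iff not S) iff not S) = True -> True = True
(not Q nor not S) iff (R -> ((P iff not S) iff not S)) = False iff True = False
Thus Statement 3 is false.

Count: 2.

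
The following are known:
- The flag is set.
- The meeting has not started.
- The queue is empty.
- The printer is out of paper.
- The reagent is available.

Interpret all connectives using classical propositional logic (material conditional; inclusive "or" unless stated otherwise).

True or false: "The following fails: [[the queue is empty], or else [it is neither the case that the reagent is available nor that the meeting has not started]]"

Let R = "the queue is empty" (T), U = "the reagent is available" (T), Q = "the meeting has started" (F).
Formalization: ~(R | (U nor ~Q))

~Q = ~F = T
U nor ~Q = T nor T = F
R | (U nor ~Q) = T | F = T
~(R | (U nor ~Q)) = ~T = F

The statement is false.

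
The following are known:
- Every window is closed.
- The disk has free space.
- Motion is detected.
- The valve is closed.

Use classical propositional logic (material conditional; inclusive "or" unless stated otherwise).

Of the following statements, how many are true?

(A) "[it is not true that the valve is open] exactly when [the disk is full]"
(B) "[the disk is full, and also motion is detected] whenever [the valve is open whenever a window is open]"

0

Let S = "the valve is open" (F), Q = "the disk is full" (F), P = "a window is open" (F), R = "motion is detected" (T).

(A): In symbols: ¬S ↔ Q

¬S = ¬F = T
¬S ↔ Q = T ↔ F = F
Hence (A) is false.

(B): This is (P → S) → (Q ∧ R).

P → S = F → F = T
Q ∧ R = F ∧ T = F
(P → S) → (Q ∧ R) = T → F = F
Thus (B) is false.

True statements: 0 (none).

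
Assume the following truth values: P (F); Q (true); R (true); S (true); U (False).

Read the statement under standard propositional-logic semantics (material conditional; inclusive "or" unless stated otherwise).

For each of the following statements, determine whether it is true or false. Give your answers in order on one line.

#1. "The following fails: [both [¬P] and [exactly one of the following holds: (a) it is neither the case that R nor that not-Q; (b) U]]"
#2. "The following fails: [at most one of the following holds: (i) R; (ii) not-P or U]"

#1: Formalization: ¬(¬P ∧ ((R ↓ ¬Q) ⊕ U))

¬P = ¬F = T
¬Q = ¬T = F
R ↓ ¬Q = T ↓ F = F
(R ↓ ¬Q) ⊕ U = F ⊕ F = F
¬P ∧ ((R ↓ ¬Q) ⊕ U) = T ∧ F = F
¬(¬P ∧ ((R ↓ ¬Q) ⊕ U)) = ¬F = T
Hence #1 is true.

#2: Formalization: ¬(R ↑ (¬P ∨ U))

¬P = ¬F = T
¬P ∨ U = T ∨ F = T
R ↑ (¬P ∨ U) = T ↑ T = F
¬(R ↑ (¬P ∨ U)) = ¬F = T
Hence #2 is true.

#1 true, #2 true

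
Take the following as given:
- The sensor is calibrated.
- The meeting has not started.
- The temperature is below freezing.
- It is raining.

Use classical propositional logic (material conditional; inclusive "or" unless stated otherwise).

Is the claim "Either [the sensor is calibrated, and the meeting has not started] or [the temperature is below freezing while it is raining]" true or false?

true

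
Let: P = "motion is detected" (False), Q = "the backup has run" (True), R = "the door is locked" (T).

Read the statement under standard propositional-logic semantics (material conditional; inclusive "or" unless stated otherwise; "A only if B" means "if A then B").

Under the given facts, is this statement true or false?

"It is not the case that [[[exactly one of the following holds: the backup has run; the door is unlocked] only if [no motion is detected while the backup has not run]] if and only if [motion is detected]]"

false

This is not (((Q xor not R) -> (not P and not Q)) iff P).

not R = not True = False
Q xor not R = True xor False = True
not P = not False = True
not Q = not True = False
not P and not Q = True and False = False
(Q xor not R) -> (not P and not Q) = True -> False = False
((Q xor not R) -> (not P and not Q)) iff P = False iff False = True
not (((Q xor not R) -> (not P and not Q)) iff P) = not True = False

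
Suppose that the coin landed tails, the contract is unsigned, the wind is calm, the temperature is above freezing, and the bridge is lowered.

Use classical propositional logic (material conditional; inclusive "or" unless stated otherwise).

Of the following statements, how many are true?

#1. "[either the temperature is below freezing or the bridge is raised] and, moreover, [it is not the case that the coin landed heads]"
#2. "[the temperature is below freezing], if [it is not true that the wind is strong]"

Let R = "the temperature is below freezing" (F), G = "the bridge is raised" (F), K = "the coin landed heads" (F), Q = "the wind is strong" (F).

#1: In symbols: (R ∨ G) ∧ ¬K

R ∨ G = F ∨ F = F
¬K = ¬F = T
(R ∨ G) ∧ ¬K = F ∧ T = F
Hence #1 is false.

#2: This is ¬Q → R.

¬Q = ¬F = T
¬Q → R = T → F = F
So #2 is false.

0 of the 2 statements are true (none).

0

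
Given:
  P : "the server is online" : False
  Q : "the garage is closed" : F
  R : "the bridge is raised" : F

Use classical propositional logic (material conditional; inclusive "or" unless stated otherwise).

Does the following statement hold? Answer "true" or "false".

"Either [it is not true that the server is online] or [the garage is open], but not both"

In symbols: ¬P ⊕ ¬Q

¬P = ¬F = T
¬Q = ¬F = T
¬P ⊕ ¬Q = T ⊕ T = F

False.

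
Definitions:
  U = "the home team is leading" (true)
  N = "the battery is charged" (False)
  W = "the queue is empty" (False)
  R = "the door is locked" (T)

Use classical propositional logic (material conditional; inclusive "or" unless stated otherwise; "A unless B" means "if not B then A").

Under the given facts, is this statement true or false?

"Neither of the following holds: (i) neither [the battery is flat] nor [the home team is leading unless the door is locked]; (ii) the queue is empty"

In symbols: (~N nor (U | R)) nor W

~N = ~F = T
U | R = T | T = T
~N nor (U | R) = T nor T = F
(~N nor (U | R)) nor W = F nor F = T

The statement is true.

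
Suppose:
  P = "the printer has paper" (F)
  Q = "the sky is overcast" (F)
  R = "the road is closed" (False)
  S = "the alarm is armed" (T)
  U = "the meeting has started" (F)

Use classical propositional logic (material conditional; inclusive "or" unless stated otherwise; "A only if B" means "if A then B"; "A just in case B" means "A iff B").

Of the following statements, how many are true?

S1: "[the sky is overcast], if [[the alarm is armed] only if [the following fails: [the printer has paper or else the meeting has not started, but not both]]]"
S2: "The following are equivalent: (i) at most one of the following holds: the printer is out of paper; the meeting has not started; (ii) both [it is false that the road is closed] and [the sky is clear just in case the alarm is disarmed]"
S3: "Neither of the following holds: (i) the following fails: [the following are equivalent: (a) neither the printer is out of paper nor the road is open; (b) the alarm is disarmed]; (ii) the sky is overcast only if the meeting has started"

S1: Formalization: (S → ¬(P ⊕ ¬U)) → Q

¬U = ¬F = T
P ⊕ ¬U = F ⊕ T = T
¬(P ⊕ ¬U) = ¬T = F
S → ¬(P ⊕ ¬U) = T → F = F
(S → ¬(P ⊕ ¬U)) → Q = F → F = T
So S1 is true.

S2: Formalization: (¬P ↑ ¬U) ↔ (¬R ∧ (¬Q ↔ ¬S))

¬P = ¬F = T
¬U = ¬F = T
¬P ↑ ¬U = T ↑ T = F
¬R = ¬F = T
¬Q = ¬F = T
¬S = ¬T = F
¬Q ↔ ¬S = T ↔ F = F
¬R ∧ (¬Q ↔ ¬S) = T ∧ F = F
(¬P ↑ ¬U) ↔ (¬R ∧ (¬Q ↔ ¬S)) = F ↔ F = T
So S2 is true.

S3: Parsed as ¬((¬P ↓ ¬R) ↔ ¬S) ↓ (Q → U)

¬P = ¬F = T
¬R = ¬F = T
¬P ↓ ¬R = T ↓ T = F
¬S = ¬T = F
(¬P ↓ ¬R) ↔ ¬S = F ↔ F = T
¬((¬P ↓ ¬R) ↔ ¬S) = ¬T = F
Q → U = F → F = T
¬((¬P ↓ ¬R) ↔ ¬S) ↓ (Q → U) = F ↓ T = F
Thus S3 is false.

True statements: 2 (S1, S2).

2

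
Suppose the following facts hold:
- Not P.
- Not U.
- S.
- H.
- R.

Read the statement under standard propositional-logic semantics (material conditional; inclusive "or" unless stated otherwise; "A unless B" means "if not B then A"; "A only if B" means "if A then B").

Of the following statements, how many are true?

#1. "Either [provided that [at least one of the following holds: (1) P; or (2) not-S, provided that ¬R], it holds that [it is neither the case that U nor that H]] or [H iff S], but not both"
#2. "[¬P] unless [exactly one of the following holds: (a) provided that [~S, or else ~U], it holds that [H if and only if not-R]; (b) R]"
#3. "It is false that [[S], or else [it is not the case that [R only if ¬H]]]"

2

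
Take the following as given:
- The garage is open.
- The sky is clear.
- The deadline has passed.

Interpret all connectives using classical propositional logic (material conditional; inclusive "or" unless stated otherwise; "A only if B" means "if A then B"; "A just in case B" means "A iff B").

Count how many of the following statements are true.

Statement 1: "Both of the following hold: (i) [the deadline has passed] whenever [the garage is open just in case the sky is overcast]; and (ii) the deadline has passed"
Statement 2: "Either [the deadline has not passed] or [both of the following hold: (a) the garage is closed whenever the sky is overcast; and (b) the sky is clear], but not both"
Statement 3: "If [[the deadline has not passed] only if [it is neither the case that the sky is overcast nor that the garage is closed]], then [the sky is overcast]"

2

Let G = "the garage is closed" (F), P = "the sky is overcast" (F), Q = "the deadline has passed" (T).

Statement 1: In symbols: ((~G <-> P) -> Q) & Q

~G = ~F = T
~G <-> P = T <-> F = F
(~G <-> P) -> Q = F -> T = T
((~G <-> P) -> Q) & Q = T & T = T
Hence Statement 1 is true.

Statement 2: Parsed as ~Q xor ((P -> G) & ~P)

~Q = ~T = F
P -> G = F -> F = T
~P = ~F = T
(P -> G) & ~P = T & T = T
~Q xor ((P -> G) & ~P) = F xor T = T
Hence Statement 2 is true.

Statement 3: Formalization: (~Q -> (P nor G)) -> P

~Q = ~T = F
P nor G = F nor F = T
~Q -> (P nor G) = F -> T = T
(~Q -> (P nor G)) -> P = T -> F = F
So Statement 3 is false.

Count: 2.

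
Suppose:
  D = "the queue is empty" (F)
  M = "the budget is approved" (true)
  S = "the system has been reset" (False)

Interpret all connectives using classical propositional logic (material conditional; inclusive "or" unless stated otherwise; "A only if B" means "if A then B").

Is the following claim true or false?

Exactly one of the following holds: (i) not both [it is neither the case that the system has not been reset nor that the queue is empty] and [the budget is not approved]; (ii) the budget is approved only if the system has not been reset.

False

In symbols: ((~S nor D) nand ~M) xor (M -> ~S)

~S = ~F = T
~S nor D = T nor F = F
~M = ~T = F
(~S nor D) nand ~M = F nand F = T
~S = ~F = T
M -> ~S = T -> T = T
((~S nor D) nand ~M) xor (M -> ~S) = T xor T = F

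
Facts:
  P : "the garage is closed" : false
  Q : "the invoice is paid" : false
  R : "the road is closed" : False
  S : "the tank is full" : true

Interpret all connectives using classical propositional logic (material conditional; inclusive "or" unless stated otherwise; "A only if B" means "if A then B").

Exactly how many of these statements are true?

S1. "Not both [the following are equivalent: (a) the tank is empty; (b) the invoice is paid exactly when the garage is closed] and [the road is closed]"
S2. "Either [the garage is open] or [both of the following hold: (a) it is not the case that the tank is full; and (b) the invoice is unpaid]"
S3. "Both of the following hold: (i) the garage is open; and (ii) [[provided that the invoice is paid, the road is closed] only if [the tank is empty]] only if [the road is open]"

3

S1: This is (~S <-> (Q <-> P)) nand R.

~S = ~T = F
Q <-> P = F <-> F = T
~S <-> (Q <-> P) = F <-> T = F
(~S <-> (Q <-> P)) nand R = F nand F = T
Thus S1 is true.

S2: Parsed as ~P | (~S & ~Q)

~P = ~F = T
~S = ~T = F
~Q = ~F = T
~S & ~Q = F & T = F
~P | (~S & ~Q) = T | F = T
So S2 is true.

S3: In symbols: ~P & (((Q -> R) -> ~S) -> ~R)

~P = ~F = T
Q -> R = F -> F = T
~S = ~T = F
(Q -> R) -> ~S = T -> F = F
~R = ~F = T
((Q -> R) -> ~S) -> ~R = F -> T = T
~P & (((Q -> R) -> ~S) -> ~R) = T & T = T
Hence S3 is true.

3 of the 3 statements are true (S1, S2, S3).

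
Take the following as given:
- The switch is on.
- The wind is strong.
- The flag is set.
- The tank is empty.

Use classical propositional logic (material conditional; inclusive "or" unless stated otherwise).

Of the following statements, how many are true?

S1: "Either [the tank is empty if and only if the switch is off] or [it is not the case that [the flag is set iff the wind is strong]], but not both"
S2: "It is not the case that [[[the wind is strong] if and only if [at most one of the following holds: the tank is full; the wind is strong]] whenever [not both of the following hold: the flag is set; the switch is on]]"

0

Let S = "the tank is full" (F), P = "the switch is on" (T), R = "the flag is set" (T), Q = "the wind is strong" (T).

S1: Parsed as (~S <-> ~P) xor ~(R <-> Q)

~S = ~F = T
~P = ~T = F
~S <-> ~P = T <-> F = F
R <-> Q = T <-> T = T
~(R <-> Q) = ~T = F
(~S <-> ~P) xor ~(R <-> Q) = F xor F = F
Hence S1 is false.

S2: In symbols: ~((R nand P) -> (Q <-> (S nand Q)))

R nand P = T nand T = F
S nand Q = F nand T = T
Q <-> (S nand Q) = T <-> T = T
(R nand P) -> (Q <-> (S nand Q)) = F -> T = T
~((R nand P) -> (Q <-> (S nand Q))) = ~T = F
Hence S2 is false.

True statements: 0 (none).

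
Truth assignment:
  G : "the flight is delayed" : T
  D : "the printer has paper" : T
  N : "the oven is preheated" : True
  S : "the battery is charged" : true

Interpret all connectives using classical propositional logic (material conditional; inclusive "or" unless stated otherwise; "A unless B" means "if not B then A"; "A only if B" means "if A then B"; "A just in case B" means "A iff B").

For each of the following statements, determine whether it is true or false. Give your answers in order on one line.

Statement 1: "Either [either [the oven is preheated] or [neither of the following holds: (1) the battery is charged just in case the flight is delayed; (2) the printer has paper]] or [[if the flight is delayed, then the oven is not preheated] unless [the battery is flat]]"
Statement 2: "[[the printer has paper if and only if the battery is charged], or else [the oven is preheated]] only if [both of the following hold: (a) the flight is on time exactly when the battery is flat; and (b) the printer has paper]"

Statement 1: In symbols: (N | ((S <-> G) nor D)) | ((G -> ~N) | ~S)

S <-> G = T <-> T = T
(S <-> G) nor D = T nor T = F
N | ((S <-> G) nor D) = T | F = T
~N = ~T = F
G -> ~N = T -> F = F
~S = ~T = F
(G -> ~N) | ~S = F | F = F
(N | ((S <-> G) nor D)) | ((G -> ~N) | ~S) = T | F = T
So Statement 1 is true.

Statement 2: In symbols: ((D <-> S) | N) -> ((~G <-> ~S) & D)

D <-> S = T <-> T = T
(D <-> S) | N = T | T = T
~G = ~T = F
~S = ~T = F
~G <-> ~S = F <-> F = T
(~G <-> ~S) & D = T & T = T
((D <-> S) | N) -> ((~G <-> ~S) & D) = T -> T = T
Thus Statement 2 is true.

Statement 1 T, Statement 2 T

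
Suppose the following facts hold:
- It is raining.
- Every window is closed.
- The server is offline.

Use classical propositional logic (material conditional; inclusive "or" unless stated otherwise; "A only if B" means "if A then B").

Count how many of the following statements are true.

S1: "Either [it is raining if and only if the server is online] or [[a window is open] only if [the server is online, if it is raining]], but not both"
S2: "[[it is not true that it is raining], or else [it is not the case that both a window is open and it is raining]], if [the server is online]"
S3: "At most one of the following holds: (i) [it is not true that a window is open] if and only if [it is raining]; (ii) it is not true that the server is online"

2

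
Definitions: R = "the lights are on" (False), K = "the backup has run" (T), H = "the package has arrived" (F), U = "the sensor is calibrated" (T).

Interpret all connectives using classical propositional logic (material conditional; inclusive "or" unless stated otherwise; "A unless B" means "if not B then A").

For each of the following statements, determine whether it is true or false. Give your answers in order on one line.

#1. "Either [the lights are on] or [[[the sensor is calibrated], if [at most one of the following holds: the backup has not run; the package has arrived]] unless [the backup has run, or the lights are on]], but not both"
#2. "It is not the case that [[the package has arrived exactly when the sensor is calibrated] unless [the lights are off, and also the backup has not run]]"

#1 T; #2 T

#1: Parsed as R xor (((not K nand H) -> U) or (K or R))

not K = not True = False
not K nand H = False nand False = True
(not K nand H) -> U = True -> True = True
K or R = True or False = True
((not K nand H) -> U) or (K or R) = True or True = True
R xor (((not K nand H) -> U) or (K or R)) = False xor True = True
Hence #1 is true.

#2: In symbols: not ((H iff U) or (not R and not K))

H iff U = False iff True = False
not R = not False = True
not K = not True = False
not R and not K = True and False = False
(H iff U) or (not R and not K) = False or False = False
not ((H iff U) or (not R and not K)) = not False = True
Hence #2 is true.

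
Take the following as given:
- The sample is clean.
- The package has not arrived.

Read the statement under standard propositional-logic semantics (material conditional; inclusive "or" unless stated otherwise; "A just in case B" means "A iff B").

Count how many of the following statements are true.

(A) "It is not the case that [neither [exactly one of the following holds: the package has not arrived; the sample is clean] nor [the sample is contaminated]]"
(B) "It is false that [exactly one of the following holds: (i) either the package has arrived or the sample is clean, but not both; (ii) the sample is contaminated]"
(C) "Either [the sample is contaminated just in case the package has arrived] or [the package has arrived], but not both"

1

Let S = "the package has arrived" (F), M = "the sample is contaminated" (F).

(A): Formalization: ~((~S xor ~M) nor M)

~S = ~F = T
~M = ~F = T
~S xor ~M = T xor T = F
(~S xor ~M) nor M = F nor F = T
~((~S xor ~M) nor M) = ~T = F
Hence (A) is false.

(B): Parsed as ~((S xor ~M) xor M)

~M = ~F = T
S xor ~M = F xor T = T
(S xor ~M) xor M = T xor F = T
~((S xor ~M) xor M) = ~T = F
So (B) is false.

(C): This is (M <-> S) xor S.

M <-> S = F <-> F = T
(M <-> S) xor S = T xor F = T
Thus (C) is true.

1 of the 3 statements is true ((C)).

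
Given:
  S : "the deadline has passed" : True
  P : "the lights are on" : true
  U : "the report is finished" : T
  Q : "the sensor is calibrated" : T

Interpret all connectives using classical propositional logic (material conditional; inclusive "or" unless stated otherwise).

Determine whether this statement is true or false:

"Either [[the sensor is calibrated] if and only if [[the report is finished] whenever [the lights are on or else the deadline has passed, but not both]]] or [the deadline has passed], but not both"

Values: Q=T, P=T, S=T, U=T.
Formalization: (Q <-> ((P xor S) -> U)) xor S

P xor S = T xor T = F
(P xor S) -> U = F -> T = T
Q <-> ((P xor S) -> U) = T <-> T = T
(Q <-> ((P xor S) -> U)) xor S = T xor T = F

false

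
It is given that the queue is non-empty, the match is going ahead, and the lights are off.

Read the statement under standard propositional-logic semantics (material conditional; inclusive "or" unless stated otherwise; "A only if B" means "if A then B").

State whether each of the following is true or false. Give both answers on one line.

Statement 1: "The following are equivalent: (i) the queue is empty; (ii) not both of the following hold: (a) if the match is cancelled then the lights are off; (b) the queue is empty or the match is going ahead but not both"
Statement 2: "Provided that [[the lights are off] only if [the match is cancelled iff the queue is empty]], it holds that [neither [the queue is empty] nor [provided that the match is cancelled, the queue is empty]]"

Let P = "the queue is empty" (F), Q = "the match is cancelled" (F), R = "the lights are on" (F).

Statement 1: In symbols: P ↔ ((Q → ¬R) ↑ (P ⊕ ¬Q))

¬R = ¬F = T
Q → ¬R = F → T = T
¬Q = ¬F = T
P ⊕ ¬Q = F ⊕ T = T
(Q → ¬R) ↑ (P ⊕ ¬Q) = T ↑ T = F
P ↔ ((Q → ¬R) ↑ (P ⊕ ¬Q)) = F ↔ F = T
Thus Statement 1 is true.

Statement 2: Formalization: (¬R → (Q ↔ P)) → (P ↓ (Q → P))

¬R = ¬F = T
Q ↔ P = F ↔ F = T
¬R → (Q ↔ P) = T → T = T
Q → P = F → F = T
P ↓ (Q → P) = F ↓ T = F
(¬R → (Q ↔ P)) → (P ↓ (Q → P)) = T → F = F
Thus Statement 2 is false.

Statement 1 True, Statement 2 False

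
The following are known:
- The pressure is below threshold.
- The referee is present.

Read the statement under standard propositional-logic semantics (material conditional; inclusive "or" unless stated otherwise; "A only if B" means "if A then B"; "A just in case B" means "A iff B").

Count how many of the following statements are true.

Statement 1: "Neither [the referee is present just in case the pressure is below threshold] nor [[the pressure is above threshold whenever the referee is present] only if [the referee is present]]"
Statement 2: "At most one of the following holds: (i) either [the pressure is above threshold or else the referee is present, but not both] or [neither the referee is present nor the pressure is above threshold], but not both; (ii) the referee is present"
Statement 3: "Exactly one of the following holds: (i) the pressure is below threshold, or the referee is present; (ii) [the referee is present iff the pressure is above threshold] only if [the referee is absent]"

Let Q = "the referee is present" (T), P = "the pressure is above threshold" (F).

Statement 1: This is (Q <-> ~P) nor ((Q -> P) -> Q).

~P = ~F = T
Q <-> ~P = T <-> T = T
Q -> P = T -> F = F
(Q -> P) -> Q = F -> T = T
(Q <-> ~P) nor ((Q -> P) -> Q) = T nor T = F
So Statement 1 is false.

Statement 2: Parsed as ((P xor Q) xor (Q nor P)) nand Q

P xor Q = F xor T = T
Q nor P = T nor F = F
(P xor Q) xor (Q nor P) = T xor F = T
((P xor Q) xor (Q nor P)) nand Q = T nand T = F
Hence Statement 2 is false.

Statement 3: Parsed as (~P | Q) xor ((Q <-> P) -> ~Q)

~P = ~F = T
~P | Q = T | T = T
Q <-> P = T <-> F = F
~Q = ~T = F
(Q <-> P) -> ~Q = F -> F = T
(~P | Q) xor ((Q <-> P) -> ~Q) = T xor T = F
So Statement 3 is false.

True statements: 0 (none).

0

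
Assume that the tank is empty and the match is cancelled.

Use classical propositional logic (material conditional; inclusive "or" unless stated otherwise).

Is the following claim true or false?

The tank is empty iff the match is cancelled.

Let P = "the tank is full" (F), Q = "the match is cancelled" (T).
In symbols: ~P <-> Q

~P = ~F = T
~P <-> Q = T <-> T = T

The statement is true.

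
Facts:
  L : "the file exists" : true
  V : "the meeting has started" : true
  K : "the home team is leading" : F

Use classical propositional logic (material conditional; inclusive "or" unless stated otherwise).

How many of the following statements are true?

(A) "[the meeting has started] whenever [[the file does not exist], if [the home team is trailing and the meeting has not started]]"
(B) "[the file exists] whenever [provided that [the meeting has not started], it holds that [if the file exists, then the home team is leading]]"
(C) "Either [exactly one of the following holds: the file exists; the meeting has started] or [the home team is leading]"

(A): Parsed as ((~K & ~V) -> ~L) -> V

~K = ~F = T
~V = ~T = F
~K & ~V = T & F = F
~L = ~T = F
(~K & ~V) -> ~L = F -> F = T
((~K & ~V) -> ~L) -> V = T -> T = T
Thus (A) is true.

(B): Parsed as (~V -> (L -> K)) -> L

~V = ~T = F
L -> K = T -> F = F
~V -> (L -> K) = F -> F = T
(~V -> (L -> K)) -> L = T -> T = T
Hence (B) is true.

(C): This is (L xor V) | K.

L xor V = T xor T = F
(L xor V) | K = F | F = F
So (C) is false.

True statements: 2 ((A), (B)).

2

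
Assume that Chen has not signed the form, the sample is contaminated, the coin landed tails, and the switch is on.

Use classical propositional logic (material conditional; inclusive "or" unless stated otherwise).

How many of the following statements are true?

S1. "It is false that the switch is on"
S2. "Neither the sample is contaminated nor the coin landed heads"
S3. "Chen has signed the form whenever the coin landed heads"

Let P = "the switch is on" (T), S = "the sample is contaminated" (T), G = "the coin landed heads" (F), D = "Chen has signed the form" (F).

S1: In symbols: ~P

~P = ~T = F
Thus S1 is false.

S2: Parsed as S nor G

S nor G = T nor F = F
Thus S2 is false.

S3: Parsed as G -> D

G -> D = F -> F = T
Hence S3 is true.

1 of the 3 statements is true.

1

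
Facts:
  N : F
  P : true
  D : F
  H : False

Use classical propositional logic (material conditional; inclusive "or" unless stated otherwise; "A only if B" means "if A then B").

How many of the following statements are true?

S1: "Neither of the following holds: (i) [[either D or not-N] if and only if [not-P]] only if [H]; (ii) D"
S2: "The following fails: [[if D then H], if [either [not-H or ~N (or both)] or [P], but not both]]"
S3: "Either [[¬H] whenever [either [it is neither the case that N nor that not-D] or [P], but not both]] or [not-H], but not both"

0

S1: This is (((D ∨ ¬N) ↔ ¬P) → H) ↓ D.

¬N = ¬F = T
D ∨ ¬N = F ∨ T = T
¬P = ¬T = F
(D ∨ ¬N) ↔ ¬P = T ↔ F = F
((D ∨ ¬N) ↔ ¬P) → H = F → F = T
(((D ∨ ¬N) ↔ ¬P) → H) ↓ D = T ↓ F = F
Hence S1 is false.

S2: This is ¬(((¬H ∨ ¬N) ⊕ P) → (D → H)).

¬H = ¬F = T
¬N = ¬F = T
¬H ∨ ¬N = T ∨ T = T
(¬H ∨ ¬N) ⊕ P = T ⊕ T = F
D → H = F → F = T
((¬H ∨ ¬N) ⊕ P) → (D → H) = F → T = T
¬(((¬H ∨ ¬N) ⊕ P) → (D → H)) = ¬T = F
So S2 is false.

S3: Formalization: (((N ↓ ¬D) ⊕ P) → ¬H) ⊕ ¬H

¬D = ¬F = T
N ↓ ¬D = F ↓ T = F
(N ↓ ¬D) ⊕ P = F ⊕ T = T
¬H = ¬F = T
((N ↓ ¬D) ⊕ P) → ¬H = T → T = T
¬H = ¬F = T
(((N ↓ ¬D) ⊕ P) → ¬H) ⊕ ¬H = T ⊕ T = F
Hence S3 is false.

0 of the 3 statements are true (none).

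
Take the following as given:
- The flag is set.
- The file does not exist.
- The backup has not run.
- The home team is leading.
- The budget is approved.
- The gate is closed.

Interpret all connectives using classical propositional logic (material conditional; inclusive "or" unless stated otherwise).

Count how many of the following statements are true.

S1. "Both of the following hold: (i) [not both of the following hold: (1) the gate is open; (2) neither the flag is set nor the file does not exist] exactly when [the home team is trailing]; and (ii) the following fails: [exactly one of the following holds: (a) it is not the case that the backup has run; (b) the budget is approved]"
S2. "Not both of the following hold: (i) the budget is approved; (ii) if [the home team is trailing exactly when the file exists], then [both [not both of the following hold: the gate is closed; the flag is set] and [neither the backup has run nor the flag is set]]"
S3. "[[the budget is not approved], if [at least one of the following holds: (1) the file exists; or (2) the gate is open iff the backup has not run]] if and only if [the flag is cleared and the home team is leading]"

1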